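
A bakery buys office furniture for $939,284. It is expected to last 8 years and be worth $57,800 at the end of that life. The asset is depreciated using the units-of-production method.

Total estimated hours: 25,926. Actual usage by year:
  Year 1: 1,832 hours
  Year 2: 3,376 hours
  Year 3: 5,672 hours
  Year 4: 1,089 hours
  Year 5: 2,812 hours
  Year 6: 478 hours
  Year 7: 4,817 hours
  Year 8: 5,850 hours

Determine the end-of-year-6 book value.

Depreciable base = $939,284 − $57,800 = $881,484.
Rate = $881,484 / 25,926 hours = $34 per hour.
Year 1: 1,832 × $34 = $62,288. Book value $876,996.
Year 2: 3,376 × $34 = $114,784. Book value $762,212.
Year 3: 5,672 × $34 = $192,848. Book value $569,364.
Year 4: 1,089 × $34 = $37,026. Book value $532,338.
Year 5: 2,812 × $34 = $95,608. Book value $436,730.
Year 6: 478 × $34 = $16,252. Book value $420,478.

$420,478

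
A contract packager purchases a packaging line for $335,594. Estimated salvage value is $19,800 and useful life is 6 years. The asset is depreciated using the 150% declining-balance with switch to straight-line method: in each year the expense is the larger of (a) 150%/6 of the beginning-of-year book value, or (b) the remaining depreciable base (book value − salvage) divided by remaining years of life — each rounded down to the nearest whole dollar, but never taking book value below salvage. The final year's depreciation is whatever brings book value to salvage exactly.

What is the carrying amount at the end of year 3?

$141,579

Depreciable base = $335,594 − $19,800 = $315,794.
Year 1: DB = ⌊$335,594 × 150%/6⌋ = $83,898; SL = ⌊$315,794/6⌋ = $52,632 → take DB $83,898. Book value $251,696.
Year 2: DB = ⌊$251,696 × 150%/6⌋ = $62,924; SL = ⌊$231,896/5⌋ = $46,379 → take DB $62,924. Book value $188,772.
Year 3: DB = ⌊$188,772 × 150%/6⌋ = $47,193; SL = ⌊$168,972/4⌋ = $42,243 → take DB $47,193. Book value $141,579.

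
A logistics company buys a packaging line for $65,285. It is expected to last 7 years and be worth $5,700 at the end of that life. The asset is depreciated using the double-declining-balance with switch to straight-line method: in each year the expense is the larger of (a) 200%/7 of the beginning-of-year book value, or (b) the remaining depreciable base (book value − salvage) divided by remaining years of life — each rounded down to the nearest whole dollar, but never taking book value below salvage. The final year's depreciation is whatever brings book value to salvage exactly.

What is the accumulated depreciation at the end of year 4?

$48,290

Depreciable base = $65,285 − $5,700 = $59,585.
Year 1: DB = ⌊$65,285 × 200%/7⌋ = $18,652; SL = ⌊$59,585/7⌋ = $8,512 → take DB $18,652. Book value $46,633.
Year 2: DB = ⌊$46,633 × 200%/7⌋ = $13,323; SL = ⌊$40,933/6⌋ = $6,822 → take DB $13,323. Book value $33,310.
Year 3: DB = ⌊$33,310 × 200%/7⌋ = $9,517; SL = ⌊$27,610/5⌋ = $5,522 → take DB $9,517. Book value $23,793.
Year 4: DB = ⌊$23,793 × 200%/7⌋ = $6,798; SL = ⌊$18,093/4⌋ = $4,523 → take DB $6,798. Book value $16,995.
Accumulated through year 4 = $65,285 − $16,995 = $48,290.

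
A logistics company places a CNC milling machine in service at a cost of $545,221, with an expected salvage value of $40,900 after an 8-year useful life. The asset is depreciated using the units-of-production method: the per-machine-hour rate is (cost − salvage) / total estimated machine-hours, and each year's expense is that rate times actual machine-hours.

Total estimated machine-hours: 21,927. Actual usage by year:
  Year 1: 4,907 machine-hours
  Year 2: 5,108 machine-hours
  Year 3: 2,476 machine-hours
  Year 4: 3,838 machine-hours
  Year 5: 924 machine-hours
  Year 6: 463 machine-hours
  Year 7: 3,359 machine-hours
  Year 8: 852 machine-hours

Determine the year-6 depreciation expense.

$10,649

Depreciable base = $545,221 − $40,900 = $504,321.
Rate = $504,321 / 21,927 machine-hours = $23 per machine-hour.
Year 1: 4,907 × $23 = $112,861. Book value $432,360.
Year 2: 5,108 × $23 = $117,484. Book value $314,876.
Year 3: 2,476 × $23 = $56,948. Book value $257,928.
Year 4: 3,838 × $23 = $88,274. Book value $169,654.
Year 5: 924 × $23 = $21,252. Book value $148,402.
Year 6: 463 × $23 = $10,649. Book value $137,753.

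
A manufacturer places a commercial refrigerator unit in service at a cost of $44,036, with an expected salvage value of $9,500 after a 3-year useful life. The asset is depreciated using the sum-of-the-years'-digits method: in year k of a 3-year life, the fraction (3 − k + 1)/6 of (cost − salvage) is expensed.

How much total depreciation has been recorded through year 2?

$28,780

Depreciable base = $44,036 − $9,500 = $34,536.
Sum of the years' digits = 3+2+1 = 6.
Year 1: $34,536 × 3/6 = $17,268. Book value $26,768.
Year 2: $34,536 × 2/6 = $11,512. Book value $15,256.
Accumulated through year 2 = $44,036 − $15,256 = $28,780.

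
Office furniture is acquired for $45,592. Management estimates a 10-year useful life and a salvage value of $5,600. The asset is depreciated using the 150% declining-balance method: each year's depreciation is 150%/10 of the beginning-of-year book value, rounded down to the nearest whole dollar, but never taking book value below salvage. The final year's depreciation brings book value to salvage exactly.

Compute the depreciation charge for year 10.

Depreciable base = $45,592 − $5,600 = $39,992.
Year 1: ⌊$45,592 × 150%/10⌋ = $6,838. Book value $38,754.
Year 2: ⌊$38,754 × 150%/10⌋ = $5,813. Book value $32,941.
Year 3: ⌊$32,941 × 150%/10⌋ = $4,941. Book value $28,000.
Year 4: ⌊$28,000 × 150%/10⌋ = $4,200. Book value $23,800.
Year 5: ⌊$23,800 × 150%/10⌋ = $3,570. Book value $20,230.
Year 6: ⌊$20,230 × 150%/10⌋ = $3,034. Book value $17,196.
Year 7: ⌊$17,196 × 150%/10⌋ = $2,579. Book value $14,617.
Year 8: ⌊$14,617 × 150%/10⌋ = $2,192. Book value $12,425.
Year 9: ⌊$12,425 × 150%/10⌋ = $1,863. Book value $10,562.
Year 10 (final): $10,562 − $5,600 = $4,962. Book value $5,600.

$4,962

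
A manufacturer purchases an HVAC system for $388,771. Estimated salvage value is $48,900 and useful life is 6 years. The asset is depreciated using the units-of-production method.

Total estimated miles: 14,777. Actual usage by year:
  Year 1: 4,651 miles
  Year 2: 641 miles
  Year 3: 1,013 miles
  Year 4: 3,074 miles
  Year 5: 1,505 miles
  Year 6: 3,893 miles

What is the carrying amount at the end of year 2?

Depreciable base = $388,771 − $48,900 = $339,871.
Rate = $339,871 / 14,777 miles = $23 per mile.
Year 1: 4,651 × $23 = $106,973. Book value $281,798.
Year 2: 641 × $23 = $14,743. Book value $267,055.

$267,055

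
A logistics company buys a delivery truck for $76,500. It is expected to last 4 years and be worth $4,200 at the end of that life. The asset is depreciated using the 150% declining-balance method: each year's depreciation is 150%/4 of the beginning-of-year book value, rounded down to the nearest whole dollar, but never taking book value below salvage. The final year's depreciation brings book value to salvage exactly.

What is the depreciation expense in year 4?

Depreciable base = $76,500 − $4,200 = $72,300.
Year 1: ⌊$76,500 × 150%/4⌋ = $28,687. Book value $47,813.
Year 2: ⌊$47,813 × 150%/4⌋ = $17,929. Book value $29,884.
Year 3: ⌊$29,884 × 150%/4⌋ = $11,206. Book value $18,678.
Year 4 (final): $18,678 − $4,200 = $14,478. Book value $4,200.

$14,478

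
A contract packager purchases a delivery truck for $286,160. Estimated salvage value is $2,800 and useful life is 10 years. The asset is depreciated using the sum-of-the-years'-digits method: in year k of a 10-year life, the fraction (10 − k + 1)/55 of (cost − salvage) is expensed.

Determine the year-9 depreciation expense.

Depreciable base = $286,160 − $2,800 = $283,360.
Sum of the years' digits = 10+9+8+7+6+5+4+3+2+1 = 55.
Year 1: $283,360 × 10/55 = $51,520. Book value $234,640.
Year 2: $283,360 × 9/55 = $46,368. Book value $188,272.
Year 3: $283,360 × 8/55 = $41,216. Book value $147,056.
Year 4: $283,360 × 7/55 = $36,064. Book value $110,992.
Year 5: $283,360 × 6/55 = $30,912. Book value $80,080.
Year 6: $283,360 × 5/55 = $25,760. Book value $54,320.
Year 7: $283,360 × 4/55 = $20,608. Book value $33,712.
Year 8: $283,360 × 3/55 = $15,456. Book value $18,256.
Year 9: $283,360 × 2/55 = $10,304. Book value $7,952.

$10,304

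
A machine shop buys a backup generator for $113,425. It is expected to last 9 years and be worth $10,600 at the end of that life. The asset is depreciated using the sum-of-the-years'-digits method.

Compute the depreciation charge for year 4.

$13,710

Depreciable base = $113,425 − $10,600 = $102,825.
Sum of the years' digits = 9+8+7+6+5+4+3+2+1 = 45.
Year 1: $102,825 × 9/45 = $20,565. Book value $92,860.
Year 2: $102,825 × 8/45 = $18,280. Book value $74,580.
Year 3: $102,825 × 7/45 = $15,995. Book value $58,585.
Year 4: $102,825 × 6/45 = $13,710. Book value $44,875.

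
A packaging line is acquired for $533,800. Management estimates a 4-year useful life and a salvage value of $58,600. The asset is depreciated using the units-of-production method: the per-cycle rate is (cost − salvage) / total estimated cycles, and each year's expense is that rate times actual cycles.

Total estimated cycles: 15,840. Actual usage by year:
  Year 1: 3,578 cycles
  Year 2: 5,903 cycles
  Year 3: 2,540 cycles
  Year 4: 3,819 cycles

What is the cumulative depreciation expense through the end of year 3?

$360,630

Depreciable base = $533,800 − $58,600 = $475,200.
Rate = $475,200 / 15,840 cycles = $30 per cycle.
Year 1: 3,578 × $30 = $107,340. Book value $426,460.
Year 2: 5,903 × $30 = $177,090. Book value $249,370.
Year 3: 2,540 × $30 = $76,200. Book value $173,170.
Accumulated through year 3 = $533,800 − $173,170 = $360,630.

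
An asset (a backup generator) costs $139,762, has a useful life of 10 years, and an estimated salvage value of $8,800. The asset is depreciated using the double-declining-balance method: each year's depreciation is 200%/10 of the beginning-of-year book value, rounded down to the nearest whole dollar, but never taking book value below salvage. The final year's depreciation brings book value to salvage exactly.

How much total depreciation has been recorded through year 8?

Depreciable base = $139,762 − $8,800 = $130,962.
Year 1: ⌊$139,762 × 200%/10⌋ = $27,952. Book value $111,810.
Year 2: ⌊$111,810 × 200%/10⌋ = $22,362. Book value $89,448.
Year 3: ⌊$89,448 × 200%/10⌋ = $17,889. Book value $71,559.
Year 4: ⌊$71,559 × 200%/10⌋ = $14,311. Book value $57,248.
Year 5: ⌊$57,248 × 200%/10⌋ = $11,449. Book value $45,799.
Year 6: ⌊$45,799 × 200%/10⌋ = $9,159. Book value $36,640.
Year 7: ⌊$36,640 × 200%/10⌋ = $7,328. Book value $29,312.
Year 8: ⌊$29,312 × 200%/10⌋ = $5,862. Book value $23,450.
Accumulated through year 8 = $139,762 − $23,450 = $116,312.

$116,312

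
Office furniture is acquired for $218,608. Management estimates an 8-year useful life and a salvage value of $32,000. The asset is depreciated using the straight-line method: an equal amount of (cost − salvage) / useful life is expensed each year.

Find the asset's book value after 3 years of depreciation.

Depreciable base = $218,608 − $32,000 = $186,608.
Annual expense = $186,608 / 8 = $23,326.
End of year 1: book value $195,282.
End of year 2: book value $171,956.
End of year 3: book value $148,630.

$148,630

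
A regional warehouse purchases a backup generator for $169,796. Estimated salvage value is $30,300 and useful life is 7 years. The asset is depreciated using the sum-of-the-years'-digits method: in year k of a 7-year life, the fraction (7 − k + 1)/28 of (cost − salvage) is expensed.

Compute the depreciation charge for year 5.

Depreciable base = $169,796 − $30,300 = $139,496.
Sum of the years' digits = 7+6+5+4+3+2+1 = 28.
Year 1: $139,496 × 7/28 = $34,874. Book value $134,922.
Year 2: $139,496 × 6/28 = $29,892. Book value $105,030.
Year 3: $139,496 × 5/28 = $24,910. Book value $80,120.
Year 4: $139,496 × 4/28 = $19,928. Book value $60,192.
Year 5: $139,496 × 3/28 = $14,946. Book value $45,246.

$14,946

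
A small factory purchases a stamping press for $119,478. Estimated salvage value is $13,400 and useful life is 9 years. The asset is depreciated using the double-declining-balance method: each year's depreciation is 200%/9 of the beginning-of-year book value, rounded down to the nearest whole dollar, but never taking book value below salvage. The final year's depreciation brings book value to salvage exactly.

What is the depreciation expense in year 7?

Depreciable base = $119,478 − $13,400 = $106,078.
Year 1: ⌊$119,478 × 200%/9⌋ = $26,550. Book value $92,928.
Year 2: ⌊$92,928 × 200%/9⌋ = $20,650. Book value $72,278.
Year 3: ⌊$72,278 × 200%/9⌋ = $16,061. Book value $56,217.
Year 4: ⌊$56,217 × 200%/9⌋ = $12,492. Book value $43,725.
Year 5: ⌊$43,725 × 200%/9⌋ = $9,716. Book value $34,009.
Year 6: ⌊$34,009 × 200%/9⌋ = $7,557. Book value $26,452.
Year 7: ⌊$26,452 × 200%/9⌋ = $5,878. Book value $20,574.

$5,878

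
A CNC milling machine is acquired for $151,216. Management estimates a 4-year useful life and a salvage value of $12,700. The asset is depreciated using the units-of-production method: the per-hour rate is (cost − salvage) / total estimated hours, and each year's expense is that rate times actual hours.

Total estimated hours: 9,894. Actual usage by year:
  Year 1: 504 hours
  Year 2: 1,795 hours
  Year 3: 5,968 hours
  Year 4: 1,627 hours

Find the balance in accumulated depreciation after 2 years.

$32,186

Depreciable base = $151,216 − $12,700 = $138,516.
Rate = $138,516 / 9,894 hours = $14 per hour.
Year 1: 504 × $14 = $7,056. Book value $144,160.
Year 2: 1,795 × $14 = $25,130. Book value $119,030.
Accumulated through year 2 = $151,216 − $119,030 = $32,186.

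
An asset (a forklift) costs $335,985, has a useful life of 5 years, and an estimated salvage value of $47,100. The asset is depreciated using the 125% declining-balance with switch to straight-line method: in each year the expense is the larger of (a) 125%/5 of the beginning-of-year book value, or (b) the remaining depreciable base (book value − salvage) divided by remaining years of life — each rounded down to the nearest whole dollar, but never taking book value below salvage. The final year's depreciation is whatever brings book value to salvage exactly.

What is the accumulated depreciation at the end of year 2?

Depreciable base = $335,985 − $47,100 = $288,885.
Year 1: DB = ⌊$335,985 × 125%/5⌋ = $83,996; SL = ⌊$288,885/5⌋ = $57,777 → take DB $83,996. Book value $251,989.
Year 2: DB = ⌊$251,989 × 125%/5⌋ = $62,997; SL = ⌊$204,889/4⌋ = $51,222 → take DB $62,997. Book value $188,992.
Accumulated through year 2 = $335,985 − $188,992 = $146,993.

$146,993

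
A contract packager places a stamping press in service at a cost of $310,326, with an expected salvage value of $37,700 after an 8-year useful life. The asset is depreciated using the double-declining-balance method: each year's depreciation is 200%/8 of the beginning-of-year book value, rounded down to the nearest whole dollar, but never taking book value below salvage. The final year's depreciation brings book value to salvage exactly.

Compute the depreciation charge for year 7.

Depreciable base = $310,326 − $37,700 = $272,626.
Year 1: ⌊$310,326 × 200%/8⌋ = $77,581. Book value $232,745.
Year 2: ⌊$232,745 × 200%/8⌋ = $58,186. Book value $174,559.
Year 3: ⌊$174,559 × 200%/8⌋ = $43,639. Book value $130,920.
Year 4: ⌊$130,920 × 200%/8⌋ = $32,730. Book value $98,190.
Year 5: ⌊$98,190 × 200%/8⌋ = $24,547. Book value $73,643.
Year 6: ⌊$73,643 × 200%/8⌋ = $18,410. Book value $55,233.
Year 7: ⌊$55,233 × 200%/8⌋ = $13,808. Book value $41,425.

$13,808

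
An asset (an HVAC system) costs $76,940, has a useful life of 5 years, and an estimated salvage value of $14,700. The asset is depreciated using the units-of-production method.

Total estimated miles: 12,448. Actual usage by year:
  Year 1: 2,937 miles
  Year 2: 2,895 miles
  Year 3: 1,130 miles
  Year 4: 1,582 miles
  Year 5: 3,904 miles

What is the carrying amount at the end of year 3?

Depreciable base = $76,940 − $14,700 = $62,240.
Rate = $62,240 / 12,448 miles = $5 per mile.
Year 1: 2,937 × $5 = $14,685. Book value $62,255.
Year 2: 2,895 × $5 = $14,475. Book value $47,780.
Year 3: 1,130 × $5 = $5,650. Book value $42,130.

$42,130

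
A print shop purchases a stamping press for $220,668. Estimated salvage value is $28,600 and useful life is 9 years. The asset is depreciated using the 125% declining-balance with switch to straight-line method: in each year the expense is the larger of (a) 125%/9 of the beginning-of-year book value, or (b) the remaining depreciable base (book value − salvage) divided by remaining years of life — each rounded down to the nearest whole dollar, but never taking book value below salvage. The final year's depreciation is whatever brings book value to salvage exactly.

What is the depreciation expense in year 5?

$18,546

Depreciable base = $220,668 − $28,600 = $192,068.
Year 1: DB = ⌊$220,668 × 125%/9⌋ = $30,648; SL = ⌊$192,068/9⌋ = $21,340 → take DB $30,648. Book value $190,020.
Year 2: DB = ⌊$190,020 × 125%/9⌋ = $26,391; SL = ⌊$161,420/8⌋ = $20,177 → take DB $26,391. Book value $163,629.
Year 3: DB = ⌊$163,629 × 125%/9⌋ = $22,726; SL = ⌊$135,029/7⌋ = $19,289 → take DB $22,726. Book value $140,903.
Year 4: DB = ⌊$140,903 × 125%/9⌋ = $19,569; SL = ⌊$112,303/6⌋ = $18,717 → take DB $19,569. Book value $121,334.
Year 5: DB = ⌊$121,334 × 125%/9⌋ = $16,851; SL = ⌊$92,734/5⌋ = $18,546 → take SL $18,546. Book value $102,788.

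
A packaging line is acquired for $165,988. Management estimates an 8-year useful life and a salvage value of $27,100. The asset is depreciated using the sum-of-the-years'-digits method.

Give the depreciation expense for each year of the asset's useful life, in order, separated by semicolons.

$30,864; $27,006; $23,148; $19,290; $15,432; $11,574; $7,716; $3,858

Depreciable base = $165,988 − $27,100 = $138,888.
Sum of the years' digits = 8+7+6+5+4+3+2+1 = 36.
Year 1: $138,888 × 8/36 = $30,864. Book value $135,124.
Year 2: $138,888 × 7/36 = $27,006. Book value $108,118.
Year 3: $138,888 × 6/36 = $23,148. Book value $84,970.
Year 4: $138,888 × 5/36 = $19,290. Book value $65,680.
Year 5: $138,888 × 4/36 = $15,432. Book value $50,248.
Year 6: $138,888 × 3/36 = $11,574. Book value $38,674.
Year 7: $138,888 × 2/36 = $7,716. Book value $30,958.
Year 8: $138,888 × 1/36 = $3,858. Book value $27,100.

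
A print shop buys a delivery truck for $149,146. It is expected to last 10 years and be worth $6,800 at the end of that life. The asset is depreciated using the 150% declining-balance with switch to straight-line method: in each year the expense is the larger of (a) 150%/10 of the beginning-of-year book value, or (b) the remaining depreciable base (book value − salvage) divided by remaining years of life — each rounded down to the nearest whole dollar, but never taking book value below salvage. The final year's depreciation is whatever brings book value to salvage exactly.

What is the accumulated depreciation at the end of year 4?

Depreciable base = $149,146 − $6,800 = $142,346.
Year 1: DB = ⌊$149,146 × 150%/10⌋ = $22,371; SL = ⌊$142,346/10⌋ = $14,234 → take DB $22,371. Book value $126,775.
Year 2: DB = ⌊$126,775 × 150%/10⌋ = $19,016; SL = ⌊$119,975/9⌋ = $13,330 → take DB $19,016. Book value $107,759.
Year 3: DB = ⌊$107,759 × 150%/10⌋ = $16,163; SL = ⌊$100,959/8⌋ = $12,619 → take DB $16,163. Book value $91,596.
Year 4: DB = ⌊$91,596 × 150%/10⌋ = $13,739; SL = ⌊$84,796/7⌋ = $12,113 → take DB $13,739. Book value $77,857.
Accumulated through year 4 = $149,146 − $77,857 = $71,289.

$71,289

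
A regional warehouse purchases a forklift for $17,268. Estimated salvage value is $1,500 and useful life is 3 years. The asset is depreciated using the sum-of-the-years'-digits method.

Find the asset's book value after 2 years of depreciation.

$4,128

Depreciable base = $17,268 − $1,500 = $15,768.
Sum of the years' digits = 3+2+1 = 6.
Year 1: $15,768 × 3/6 = $7,884. Book value $9,384.
Year 2: $15,768 × 2/6 = $5,256. Book value $4,128.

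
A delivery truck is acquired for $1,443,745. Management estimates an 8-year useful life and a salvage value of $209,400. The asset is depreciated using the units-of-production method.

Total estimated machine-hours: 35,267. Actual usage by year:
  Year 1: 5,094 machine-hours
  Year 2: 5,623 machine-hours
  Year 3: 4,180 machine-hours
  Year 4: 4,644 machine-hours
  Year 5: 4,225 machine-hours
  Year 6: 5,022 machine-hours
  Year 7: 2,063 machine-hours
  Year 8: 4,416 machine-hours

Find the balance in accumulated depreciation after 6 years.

$1,007,580

Depreciable base = $1,443,745 − $209,400 = $1,234,345.
Rate = $1,234,345 / 35,267 machine-hours = $35 per machine-hour.
Year 1: 5,094 × $35 = $178,290. Book value $1,265,455.
Year 2: 5,623 × $35 = $196,805. Book value $1,068,650.
Year 3: 4,180 × $35 = $146,300. Book value $922,350.
Year 4: 4,644 × $35 = $162,540. Book value $759,810.
Year 5: 4,225 × $35 = $147,875. Book value $611,935.
Year 6: 5,022 × $35 = $175,770. Book value $436,165.
Accumulated through year 6 = $1,443,745 − $436,165 = $1,007,580.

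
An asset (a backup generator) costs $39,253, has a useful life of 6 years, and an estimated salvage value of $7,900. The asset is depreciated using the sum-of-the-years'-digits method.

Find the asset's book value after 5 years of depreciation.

$9,393

Depreciable base = $39,253 − $7,900 = $31,353.
Sum of the years' digits = 6+5+4+3+2+1 = 21.
Year 1: $31,353 × 6/21 = $8,958. Book value $30,295.
Year 2: $31,353 × 5/21 = $7,465. Book value $22,830.
Year 3: $31,353 × 4/21 = $5,972. Book value $16,858.
Year 4: $31,353 × 3/21 = $4,479. Book value $12,379.
Year 5: $31,353 × 2/21 = $2,986. Book value $9,393.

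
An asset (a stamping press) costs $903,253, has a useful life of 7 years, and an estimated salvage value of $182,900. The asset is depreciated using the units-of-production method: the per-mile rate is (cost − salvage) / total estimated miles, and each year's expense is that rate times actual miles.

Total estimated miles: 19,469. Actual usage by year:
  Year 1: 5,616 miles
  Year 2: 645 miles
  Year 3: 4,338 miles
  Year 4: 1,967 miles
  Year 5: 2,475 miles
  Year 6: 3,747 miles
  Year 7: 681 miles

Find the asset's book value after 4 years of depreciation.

$438,311

Depreciable base = $903,253 − $182,900 = $720,353.
Rate = $720,353 / 19,469 miles = $37 per mile.
Year 1: 5,616 × $37 = $207,792. Book value $695,461.
Year 2: 645 × $37 = $23,865. Book value $671,596.
Year 3: 4,338 × $37 = $160,506. Book value $511,090.
Year 4: 1,967 × $37 = $72,779. Book value $438,311.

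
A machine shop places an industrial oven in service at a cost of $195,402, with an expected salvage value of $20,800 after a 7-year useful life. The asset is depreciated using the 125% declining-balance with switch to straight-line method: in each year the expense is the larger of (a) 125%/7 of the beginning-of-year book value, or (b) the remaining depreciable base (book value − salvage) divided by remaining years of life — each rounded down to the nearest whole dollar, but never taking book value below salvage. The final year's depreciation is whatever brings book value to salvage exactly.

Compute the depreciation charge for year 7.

$21,876

Depreciable base = $195,402 − $20,800 = $174,602.
Year 1: DB = ⌊$195,402 × 125%/7⌋ = $34,893; SL = ⌊$174,602/7⌋ = $24,943 → take DB $34,893. Book value $160,509.
Year 2: DB = ⌊$160,509 × 125%/7⌋ = $28,662; SL = ⌊$139,709/6⌋ = $23,284 → take DB $28,662. Book value $131,847.
Year 3: DB = ⌊$131,847 × 125%/7⌋ = $23,544; SL = ⌊$111,047/5⌋ = $22,209 → take DB $23,544. Book value $108,303.
Year 4: DB = ⌊$108,303 × 125%/7⌋ = $19,339; SL = ⌊$87,503/4⌋ = $21,875 → take SL $21,875. Book value $86,428.
Year 5: DB = ⌊$86,428 × 125%/7⌋ = $15,433; SL = ⌊$65,628/3⌋ = $21,876 → take SL $21,876. Book value $64,552.
Year 6: DB = ⌊$64,552 × 125%/7⌋ = $11,527; SL = ⌊$43,752/2⌋ = $21,876 → take SL $21,876. Book value $42,676.
Year 7 (final): $42,676 − $20,800 = $21,876. Book value $20,800.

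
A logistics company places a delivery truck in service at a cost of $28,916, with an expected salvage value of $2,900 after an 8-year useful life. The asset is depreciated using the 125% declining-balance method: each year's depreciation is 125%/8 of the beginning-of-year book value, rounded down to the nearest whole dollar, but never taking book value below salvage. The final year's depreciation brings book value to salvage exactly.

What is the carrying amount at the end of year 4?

Depreciable base = $28,916 − $2,900 = $26,016.
Year 1: ⌊$28,916 × 125%/8⌋ = $4,518. Book value $24,398.
Year 2: ⌊$24,398 × 125%/8⌋ = $3,812. Book value $20,586.
Year 3: ⌊$20,586 × 125%/8⌋ = $3,216. Book value $17,370.
Year 4: ⌊$17,370 × 125%/8⌋ = $2,714. Book value $14,656.

$14,656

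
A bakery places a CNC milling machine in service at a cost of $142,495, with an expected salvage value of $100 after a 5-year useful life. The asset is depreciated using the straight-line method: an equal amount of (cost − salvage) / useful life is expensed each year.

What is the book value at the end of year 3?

Depreciable base = $142,495 − $100 = $142,395.
Annual expense = $142,395 / 5 = $28,479.
End of year 1: book value $114,016.
End of year 2: book value $85,537.
End of year 3: book value $57,058.

$57,058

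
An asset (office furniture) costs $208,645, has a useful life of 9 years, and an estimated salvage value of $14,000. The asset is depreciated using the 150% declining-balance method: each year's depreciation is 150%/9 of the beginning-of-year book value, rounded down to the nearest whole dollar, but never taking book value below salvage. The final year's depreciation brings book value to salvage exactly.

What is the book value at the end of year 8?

$48,525

Depreciable base = $208,645 − $14,000 = $194,645.
Year 1: ⌊$208,645 × 150%/9⌋ = $34,774. Book value $173,871.
Year 2: ⌊$173,871 × 150%/9⌋ = $28,978. Book value $144,893.
Year 3: ⌊$144,893 × 150%/9⌋ = $24,148. Book value $120,745.
Year 4: ⌊$120,745 × 150%/9⌋ = $20,124. Book value $100,621.
Year 5: ⌊$100,621 × 150%/9⌋ = $16,770. Book value $83,851.
Year 6: ⌊$83,851 × 150%/9⌋ = $13,975. Book value $69,876.
Year 7: ⌊$69,876 × 150%/9⌋ = $11,646. Book value $58,230.
Year 8: ⌊$58,230 × 150%/9⌋ = $9,705. Book value $48,525.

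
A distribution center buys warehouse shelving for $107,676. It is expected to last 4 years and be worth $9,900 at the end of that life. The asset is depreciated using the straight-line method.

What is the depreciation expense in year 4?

$24,444

Depreciable base = $107,676 − $9,900 = $97,776.
Annual expense = $97,776 / 4 = $24,444.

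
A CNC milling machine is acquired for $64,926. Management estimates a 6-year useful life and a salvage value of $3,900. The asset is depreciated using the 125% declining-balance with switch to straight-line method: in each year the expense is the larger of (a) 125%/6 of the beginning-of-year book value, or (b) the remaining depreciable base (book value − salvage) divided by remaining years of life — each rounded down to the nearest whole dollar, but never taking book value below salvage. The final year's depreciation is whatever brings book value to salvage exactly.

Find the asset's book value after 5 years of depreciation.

Depreciable base = $64,926 − $3,900 = $61,026.
Year 1: DB = ⌊$64,926 × 125%/6⌋ = $13,526; SL = ⌊$61,026/6⌋ = $10,171 → take DB $13,526. Book value $51,400.
Year 2: DB = ⌊$51,400 × 125%/6⌋ = $10,708; SL = ⌊$47,500/5⌋ = $9,500 → take DB $10,708. Book value $40,692.
Year 3: DB = ⌊$40,692 × 125%/6⌋ = $8,477; SL = ⌊$36,792/4⌋ = $9,198 → take SL $9,198. Book value $31,494.
Year 4: DB = ⌊$31,494 × 125%/6⌋ = $6,561; SL = ⌊$27,594/3⌋ = $9,198 → take SL $9,198. Book value $22,296.
Year 5: DB = ⌊$22,296 × 125%/6⌋ = $4,645; SL = ⌊$18,396/2⌋ = $9,198 → take SL $9,198. Book value $13,098.

$13,098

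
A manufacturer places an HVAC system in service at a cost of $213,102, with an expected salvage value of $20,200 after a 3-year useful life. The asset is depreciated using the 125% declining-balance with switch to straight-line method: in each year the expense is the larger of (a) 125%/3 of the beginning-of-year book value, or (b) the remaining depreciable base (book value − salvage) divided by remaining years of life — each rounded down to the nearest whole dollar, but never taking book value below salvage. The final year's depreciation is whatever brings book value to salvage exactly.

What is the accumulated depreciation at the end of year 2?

$140,847

Depreciable base = $213,102 − $20,200 = $192,902.
Year 1: DB = ⌊$213,102 × 125%/3⌋ = $88,792; SL = ⌊$192,902/3⌋ = $64,300 → take DB $88,792. Book value $124,310.
Year 2: DB = ⌊$124,310 × 125%/3⌋ = $51,795; SL = ⌊$104,110/2⌋ = $52,055 → take SL $52,055. Book value $72,255.
Accumulated through year 2 = $213,102 − $72,255 = $140,847.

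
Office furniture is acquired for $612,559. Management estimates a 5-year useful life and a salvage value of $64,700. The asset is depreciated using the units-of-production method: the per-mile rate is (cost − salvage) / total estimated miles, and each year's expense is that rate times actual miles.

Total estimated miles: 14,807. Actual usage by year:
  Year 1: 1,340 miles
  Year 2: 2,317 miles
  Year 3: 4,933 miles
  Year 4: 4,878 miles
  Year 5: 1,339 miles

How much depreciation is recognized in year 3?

Depreciable base = $612,559 − $64,700 = $547,859.
Rate = $547,859 / 14,807 miles = $37 per mile.
Year 1: 1,340 × $37 = $49,580. Book value $562,979.
Year 2: 2,317 × $37 = $85,729. Book value $477,250.
Year 3: 4,933 × $37 = $182,521. Book value $294,729.

$182,521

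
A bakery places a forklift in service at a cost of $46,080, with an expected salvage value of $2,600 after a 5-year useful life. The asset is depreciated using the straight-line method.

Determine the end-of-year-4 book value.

$11,296

Depreciable base = $46,080 − $2,600 = $43,480.
Annual expense = $43,480 / 5 = $8,696.
End of year 1: book value $37,384.
End of year 2: book value $28,688.
End of year 3: book value $19,992.
End of year 4: book value $11,296.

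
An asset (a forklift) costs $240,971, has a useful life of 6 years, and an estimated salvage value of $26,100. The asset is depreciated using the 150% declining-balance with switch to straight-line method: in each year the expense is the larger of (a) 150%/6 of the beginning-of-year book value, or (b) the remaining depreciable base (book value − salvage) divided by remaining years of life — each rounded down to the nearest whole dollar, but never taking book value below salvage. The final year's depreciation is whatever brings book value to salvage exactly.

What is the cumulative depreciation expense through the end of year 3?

Depreciable base = $240,971 − $26,100 = $214,871.
Year 1: DB = ⌊$240,971 × 150%/6⌋ = $60,242; SL = ⌊$214,871/6⌋ = $35,811 → take DB $60,242. Book value $180,729.
Year 2: DB = ⌊$180,729 × 150%/6⌋ = $45,182; SL = ⌊$154,629/5⌋ = $30,925 → take DB $45,182. Book value $135,547.
Year 3: DB = ⌊$135,547 × 150%/6⌋ = $33,886; SL = ⌊$109,447/4⌋ = $27,361 → take DB $33,886. Book value $101,661.
Accumulated through year 3 = $240,971 − $101,661 = $139,310.

$139,310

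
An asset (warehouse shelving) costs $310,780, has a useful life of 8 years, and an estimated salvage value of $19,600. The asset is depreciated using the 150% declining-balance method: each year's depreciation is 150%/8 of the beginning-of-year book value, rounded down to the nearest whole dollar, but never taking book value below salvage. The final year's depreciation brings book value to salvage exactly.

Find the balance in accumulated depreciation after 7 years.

$238,131

Depreciable base = $310,780 − $19,600 = $291,180.
Year 1: ⌊$310,780 × 150%/8⌋ = $58,271. Book value $252,509.
Year 2: ⌊$252,509 × 150%/8⌋ = $47,345. Book value $205,164.
Year 3: ⌊$205,164 × 150%/8⌋ = $38,468. Book value $166,696.
Year 4: ⌊$166,696 × 150%/8⌋ = $31,255. Book value $135,441.
Year 5: ⌊$135,441 × 150%/8⌋ = $25,395. Book value $110,046.
Year 6: ⌊$110,046 × 150%/8⌋ = $20,633. Book value $89,413.
Year 7: ⌊$89,413 × 150%/8⌋ = $16,764. Book value $72,649.
Accumulated through year 7 = $310,780 − $72,649 = $238,131.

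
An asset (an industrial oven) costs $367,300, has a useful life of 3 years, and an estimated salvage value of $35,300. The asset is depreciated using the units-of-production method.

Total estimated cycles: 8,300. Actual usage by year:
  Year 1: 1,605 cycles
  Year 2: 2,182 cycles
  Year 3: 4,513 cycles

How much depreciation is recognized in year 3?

Depreciable base = $367,300 − $35,300 = $332,000.
Rate = $332,000 / 8,300 cycles = $40 per cycle.
Year 1: 1,605 × $40 = $64,200. Book value $303,100.
Year 2: 2,182 × $40 = $87,280. Book value $215,820.
Year 3: 4,513 × $40 = $180,520. Book value $35,300.

$180,520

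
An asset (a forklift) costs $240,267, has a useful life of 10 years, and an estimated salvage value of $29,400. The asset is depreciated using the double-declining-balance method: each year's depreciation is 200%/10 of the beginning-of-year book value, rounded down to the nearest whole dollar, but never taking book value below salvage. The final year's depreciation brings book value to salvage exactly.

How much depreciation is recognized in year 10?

$2,850

Depreciable base = $240,267 − $29,400 = $210,867.
Year 1: ⌊$240,267 × 200%/10⌋ = $48,053. Book value $192,214.
Year 2: ⌊$192,214 × 200%/10⌋ = $38,442. Book value $153,772.
Year 3: ⌊$153,772 × 200%/10⌋ = $30,754. Book value $123,018.
Year 4: ⌊$123,018 × 200%/10⌋ = $24,603. Book value $98,415.
Year 5: ⌊$98,415 × 200%/10⌋ = $19,683. Book value $78,732.
Year 6: ⌊$78,732 × 200%/10⌋ = $15,746. Book value $62,986.
Year 7: ⌊$62,986 × 200%/10⌋ = $12,597. Book value $50,389.
Year 8: ⌊$50,389 × 200%/10⌋ = $10,077. Book value $40,312.
Year 9: ⌊$40,312 × 200%/10⌋ = $8,062. Book value $32,250.
Year 10 (final): $32,250 − $29,400 = $2,850. Book value $29,400.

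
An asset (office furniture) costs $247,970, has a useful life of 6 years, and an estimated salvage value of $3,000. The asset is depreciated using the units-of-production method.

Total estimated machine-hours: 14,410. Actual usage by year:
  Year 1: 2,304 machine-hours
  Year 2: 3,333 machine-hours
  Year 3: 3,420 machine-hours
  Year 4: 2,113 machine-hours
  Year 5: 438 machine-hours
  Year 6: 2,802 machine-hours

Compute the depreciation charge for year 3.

Depreciable base = $247,970 − $3,000 = $244,970.
Rate = $244,970 / 14,410 machine-hours = $17 per machine-hour.
Year 1: 2,304 × $17 = $39,168. Book value $208,802.
Year 2: 3,333 × $17 = $56,661. Book value $152,141.
Year 3: 3,420 × $17 = $58,140. Book value $94,001.

$58,140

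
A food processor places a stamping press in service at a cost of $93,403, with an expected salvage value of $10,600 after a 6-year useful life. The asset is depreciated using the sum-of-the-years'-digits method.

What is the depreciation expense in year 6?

$3,943

Depreciable base = $93,403 − $10,600 = $82,803.
Sum of the years' digits = 6+5+4+3+2+1 = 21.
Year 1: $82,803 × 6/21 = $23,658. Book value $69,745.
Year 2: $82,803 × 5/21 = $19,715. Book value $50,030.
Year 3: $82,803 × 4/21 = $15,772. Book value $34,258.
Year 4: $82,803 × 3/21 = $11,829. Book value $22,429.
Year 5: $82,803 × 2/21 = $7,886. Book value $14,543.
Year 6: $82,803 × 1/21 = $3,943. Book value $10,600.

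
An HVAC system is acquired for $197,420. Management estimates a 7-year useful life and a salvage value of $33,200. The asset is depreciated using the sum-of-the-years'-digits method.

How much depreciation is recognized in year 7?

Depreciable base = $197,420 − $33,200 = $164,220.
Sum of the years' digits = 7+6+5+4+3+2+1 = 28.
Year 1: $164,220 × 7/28 = $41,055. Book value $156,365.
Year 2: $164,220 × 6/28 = $35,190. Book value $121,175.
Year 3: $164,220 × 5/28 = $29,325. Book value $91,850.
Year 4: $164,220 × 4/28 = $23,460. Book value $68,390.
Year 5: $164,220 × 3/28 = $17,595. Book value $50,795.
Year 6: $164,220 × 2/28 = $11,730. Book value $39,065.
Year 7: $164,220 × 1/28 = $5,865. Book value $33,200.

$5,865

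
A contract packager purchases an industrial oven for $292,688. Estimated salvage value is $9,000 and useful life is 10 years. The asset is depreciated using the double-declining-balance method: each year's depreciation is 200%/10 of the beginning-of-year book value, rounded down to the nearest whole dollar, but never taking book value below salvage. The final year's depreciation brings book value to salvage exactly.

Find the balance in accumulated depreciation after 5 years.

$196,779

Depreciable base = $292,688 − $9,000 = $283,688.
Year 1: ⌊$292,688 × 200%/10⌋ = $58,537. Book value $234,151.
Year 2: ⌊$234,151 × 200%/10⌋ = $46,830. Book value $187,321.
Year 3: ⌊$187,321 × 200%/10⌋ = $37,464. Book value $149,857.
Year 4: ⌊$149,857 × 200%/10⌋ = $29,971. Book value $119,886.
Year 5: ⌊$119,886 × 200%/10⌋ = $23,977. Book value $95,909.
Accumulated through year 5 = $292,688 − $95,909 = $196,779.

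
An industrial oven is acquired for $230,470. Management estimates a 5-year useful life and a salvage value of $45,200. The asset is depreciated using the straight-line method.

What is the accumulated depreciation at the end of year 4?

Depreciable base = $230,470 − $45,200 = $185,270.
Annual expense = $185,270 / 5 = $37,054.
End of year 1: book value $193,416.
End of year 2: book value $156,362.
End of year 3: book value $119,308.
End of year 4: book value $82,254.
Accumulated through year 4 = $230,470 − $82,254 = $148,216.

$148,216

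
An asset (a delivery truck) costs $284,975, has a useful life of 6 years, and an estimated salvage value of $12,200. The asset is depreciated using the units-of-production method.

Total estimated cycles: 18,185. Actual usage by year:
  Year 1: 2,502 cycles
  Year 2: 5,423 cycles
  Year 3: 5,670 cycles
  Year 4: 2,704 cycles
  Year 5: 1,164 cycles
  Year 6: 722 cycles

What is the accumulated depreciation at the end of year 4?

$244,485

Depreciable base = $284,975 − $12,200 = $272,775.
Rate = $272,775 / 18,185 cycles = $15 per cycle.
Year 1: 2,502 × $15 = $37,530. Book value $247,445.
Year 2: 5,423 × $15 = $81,345. Book value $166,100.
Year 3: 5,670 × $15 = $85,050. Book value $81,050.
Year 4: 2,704 × $15 = $40,560. Book value $40,490.
Accumulated through year 4 = $284,975 − $40,490 = $244,485.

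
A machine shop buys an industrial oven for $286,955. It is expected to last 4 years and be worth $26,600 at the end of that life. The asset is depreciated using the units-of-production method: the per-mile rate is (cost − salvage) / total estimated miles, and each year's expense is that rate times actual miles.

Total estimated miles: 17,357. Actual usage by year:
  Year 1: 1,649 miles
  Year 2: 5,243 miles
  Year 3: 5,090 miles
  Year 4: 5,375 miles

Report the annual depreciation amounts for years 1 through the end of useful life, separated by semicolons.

Depreciable base = $286,955 − $26,600 = $260,355.
Rate = $260,355 / 17,357 miles = $15 per mile.
Year 1: 1,649 × $15 = $24,735. Book value $262,220.
Year 2: 5,243 × $15 = $78,645. Book value $183,575.
Year 3: 5,090 × $15 = $76,350. Book value $107,225.
Year 4: 5,375 × $15 = $80,625. Book value $26,600.

$24,735; $78,645; $76,350; $80,625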